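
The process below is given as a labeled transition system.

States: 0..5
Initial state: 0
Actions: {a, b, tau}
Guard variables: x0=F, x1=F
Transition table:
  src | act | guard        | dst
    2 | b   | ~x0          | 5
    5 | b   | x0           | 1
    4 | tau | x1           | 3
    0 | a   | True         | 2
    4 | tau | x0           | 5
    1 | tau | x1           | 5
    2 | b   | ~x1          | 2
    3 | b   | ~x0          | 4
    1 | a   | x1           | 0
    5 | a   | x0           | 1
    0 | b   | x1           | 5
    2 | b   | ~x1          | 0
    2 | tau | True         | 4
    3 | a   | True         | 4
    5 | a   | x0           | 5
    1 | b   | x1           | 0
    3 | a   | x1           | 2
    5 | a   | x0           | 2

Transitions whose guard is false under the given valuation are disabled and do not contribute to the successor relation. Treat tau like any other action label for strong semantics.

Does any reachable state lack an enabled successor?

Answer: DEADLOCK at state 4

Analysis:
R = {0,2,4,5}
  0: a→2  [1 out]
  2: b→0  b→2  b→5  tau→4  [4 out]
  4: ∅  [no exit]
  5: ∅  [no exit]
trace reaching 4: a·tau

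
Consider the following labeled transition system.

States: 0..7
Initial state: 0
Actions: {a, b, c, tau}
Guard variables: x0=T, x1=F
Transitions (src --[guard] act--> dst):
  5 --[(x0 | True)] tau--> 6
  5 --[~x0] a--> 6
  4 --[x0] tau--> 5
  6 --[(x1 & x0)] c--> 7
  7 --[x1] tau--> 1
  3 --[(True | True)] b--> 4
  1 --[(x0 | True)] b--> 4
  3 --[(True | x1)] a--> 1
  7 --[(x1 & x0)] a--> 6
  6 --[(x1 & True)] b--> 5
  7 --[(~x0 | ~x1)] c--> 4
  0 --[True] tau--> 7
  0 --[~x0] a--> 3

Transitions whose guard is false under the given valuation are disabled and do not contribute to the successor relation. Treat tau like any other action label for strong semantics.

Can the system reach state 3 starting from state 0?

Answer: UNREACHABLE

Working:
Guard filter leaves 7 enabled edge(s).
Layer 0: {0}
Layer 1: {7}  now seen {0,7}
Layer 2: {4}  now seen {0,4,7}
Layer 3: {5}  now seen {0,4,5,7}
Layer 4: {6}  now seen {0,4,5,6,7}
R = {0,4,5,6,7}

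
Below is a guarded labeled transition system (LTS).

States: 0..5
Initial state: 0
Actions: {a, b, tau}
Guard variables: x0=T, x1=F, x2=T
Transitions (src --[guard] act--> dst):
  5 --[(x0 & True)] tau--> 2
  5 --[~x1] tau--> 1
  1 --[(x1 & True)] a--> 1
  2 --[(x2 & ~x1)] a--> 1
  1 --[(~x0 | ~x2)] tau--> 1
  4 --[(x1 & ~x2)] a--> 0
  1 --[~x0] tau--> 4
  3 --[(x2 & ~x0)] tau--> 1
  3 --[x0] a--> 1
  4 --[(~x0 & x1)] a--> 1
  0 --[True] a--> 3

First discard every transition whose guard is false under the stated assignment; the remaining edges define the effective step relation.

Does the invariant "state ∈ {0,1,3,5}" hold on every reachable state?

Answer: INVARIANT HOLDS

Analysis:
Safe = {0,1,3,5}
R = {0,1,3}
  0: safe
  1: safe
  3: safe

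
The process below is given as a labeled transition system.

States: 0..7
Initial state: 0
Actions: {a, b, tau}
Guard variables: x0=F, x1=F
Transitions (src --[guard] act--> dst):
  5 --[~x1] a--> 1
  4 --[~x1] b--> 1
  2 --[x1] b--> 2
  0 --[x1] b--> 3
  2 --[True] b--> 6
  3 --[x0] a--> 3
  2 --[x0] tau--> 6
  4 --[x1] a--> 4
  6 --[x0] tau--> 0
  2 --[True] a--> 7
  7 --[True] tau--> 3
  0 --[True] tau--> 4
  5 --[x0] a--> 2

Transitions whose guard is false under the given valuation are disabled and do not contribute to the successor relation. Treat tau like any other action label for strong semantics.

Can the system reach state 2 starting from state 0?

Answer: UNREACHABLE

Analysis:
After dropping false guards: 6 live edges.
Layer 0: {0}
Layer 1: {4}  now seen {0,4}
Layer 2: {1}  now seen {0,1,4}
Reachable = {0,1,4}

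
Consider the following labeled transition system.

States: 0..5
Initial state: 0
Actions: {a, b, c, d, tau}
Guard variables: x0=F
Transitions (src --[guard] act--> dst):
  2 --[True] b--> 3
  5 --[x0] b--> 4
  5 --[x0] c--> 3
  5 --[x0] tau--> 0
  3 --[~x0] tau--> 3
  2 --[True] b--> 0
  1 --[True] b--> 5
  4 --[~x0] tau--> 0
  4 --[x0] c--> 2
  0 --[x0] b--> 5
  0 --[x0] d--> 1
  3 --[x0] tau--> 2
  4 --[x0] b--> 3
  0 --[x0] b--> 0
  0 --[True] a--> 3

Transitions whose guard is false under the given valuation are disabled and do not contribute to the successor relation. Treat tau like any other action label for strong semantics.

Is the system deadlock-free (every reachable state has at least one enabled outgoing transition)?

Answer: DEADLOCK-FREE

Analysis:
R = {0,3}
  0: a→3  [deg 1]
  3: tau→3  [deg 1]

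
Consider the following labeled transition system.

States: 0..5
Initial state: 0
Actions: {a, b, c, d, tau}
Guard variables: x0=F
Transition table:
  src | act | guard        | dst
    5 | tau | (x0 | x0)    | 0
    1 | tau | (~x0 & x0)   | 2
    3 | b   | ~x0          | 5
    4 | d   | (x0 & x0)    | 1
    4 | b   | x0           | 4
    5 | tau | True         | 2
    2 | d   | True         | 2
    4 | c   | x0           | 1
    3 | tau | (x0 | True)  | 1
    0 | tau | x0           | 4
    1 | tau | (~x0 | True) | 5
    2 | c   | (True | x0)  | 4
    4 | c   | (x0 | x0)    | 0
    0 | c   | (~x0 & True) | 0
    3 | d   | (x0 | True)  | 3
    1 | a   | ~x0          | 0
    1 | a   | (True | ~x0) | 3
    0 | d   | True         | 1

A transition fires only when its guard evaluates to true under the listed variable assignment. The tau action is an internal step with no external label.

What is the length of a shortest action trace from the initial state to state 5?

Answer: 2

Working:
Layered search for 5:
  Layer 0: {0}
  Layer 1: {1}
  Layer 2: {3,5}
first hit 5 at d=2 via d·tau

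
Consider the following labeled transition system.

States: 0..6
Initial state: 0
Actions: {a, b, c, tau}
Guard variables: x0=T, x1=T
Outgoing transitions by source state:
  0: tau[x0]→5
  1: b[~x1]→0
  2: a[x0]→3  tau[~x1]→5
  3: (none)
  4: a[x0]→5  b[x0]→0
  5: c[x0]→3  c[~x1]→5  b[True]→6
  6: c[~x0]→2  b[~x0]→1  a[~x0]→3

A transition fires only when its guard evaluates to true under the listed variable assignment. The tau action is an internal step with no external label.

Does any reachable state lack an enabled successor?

Answer: DEADLOCK at state 3

Working:
Reach set: {0,3,5,6}
  0: tau→5  [1 exit(s)]
  3: ∅  [deadlock]
  5: b→6  c→3  [2 exit(s)]
  6: ∅  [deadlock]
trace reaching 3: tau·c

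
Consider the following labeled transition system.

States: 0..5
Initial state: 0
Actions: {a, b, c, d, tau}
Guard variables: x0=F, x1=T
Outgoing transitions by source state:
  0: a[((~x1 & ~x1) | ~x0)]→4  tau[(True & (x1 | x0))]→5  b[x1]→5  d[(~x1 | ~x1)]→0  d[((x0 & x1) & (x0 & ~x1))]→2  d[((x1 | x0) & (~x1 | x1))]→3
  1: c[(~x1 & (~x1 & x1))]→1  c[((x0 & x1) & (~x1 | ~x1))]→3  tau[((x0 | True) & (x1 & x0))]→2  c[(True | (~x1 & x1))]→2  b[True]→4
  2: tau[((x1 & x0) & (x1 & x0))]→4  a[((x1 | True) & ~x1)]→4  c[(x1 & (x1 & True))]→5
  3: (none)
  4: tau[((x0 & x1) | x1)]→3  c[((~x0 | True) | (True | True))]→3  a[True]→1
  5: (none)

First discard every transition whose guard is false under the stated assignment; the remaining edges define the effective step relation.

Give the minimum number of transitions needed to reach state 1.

Breadth-first toward 1:
  Layer 0: {0}
  Layer 1: {3,4,5}
  Layer 2: {1}
1 enters at depth 2; path a·a

Answer: 2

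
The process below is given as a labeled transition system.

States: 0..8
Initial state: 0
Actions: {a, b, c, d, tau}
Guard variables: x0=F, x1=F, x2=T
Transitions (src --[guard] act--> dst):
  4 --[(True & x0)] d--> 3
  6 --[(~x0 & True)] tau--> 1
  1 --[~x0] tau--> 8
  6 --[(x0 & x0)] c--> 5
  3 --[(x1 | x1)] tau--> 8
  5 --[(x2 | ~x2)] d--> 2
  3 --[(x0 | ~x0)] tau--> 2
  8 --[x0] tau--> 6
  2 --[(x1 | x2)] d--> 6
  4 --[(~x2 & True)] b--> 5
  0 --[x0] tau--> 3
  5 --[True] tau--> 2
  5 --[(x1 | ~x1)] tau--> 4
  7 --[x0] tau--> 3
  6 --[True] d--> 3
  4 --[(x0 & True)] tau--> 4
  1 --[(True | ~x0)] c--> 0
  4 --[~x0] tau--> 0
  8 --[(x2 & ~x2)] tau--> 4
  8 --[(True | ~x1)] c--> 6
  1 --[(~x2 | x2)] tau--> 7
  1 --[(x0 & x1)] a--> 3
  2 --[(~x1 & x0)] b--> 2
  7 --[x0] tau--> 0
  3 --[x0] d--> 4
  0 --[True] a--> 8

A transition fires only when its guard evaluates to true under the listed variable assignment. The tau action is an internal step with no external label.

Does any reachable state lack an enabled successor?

Answer: DEADLOCK at state 7

Working:
Reach set: {0,1,2,3,6,7,8}
  0: a→8  [deg 1]
  1: c→0  tau→7  tau→8  [deg 3]
  2: d→6  [deg 1]
  3: tau→2  [deg 1]
  6: d→3  tau→1  [deg 2]
  7: ∅  [STUCK]
  8: c→6  [deg 1]
trace reaching 7: a·c·tau·tau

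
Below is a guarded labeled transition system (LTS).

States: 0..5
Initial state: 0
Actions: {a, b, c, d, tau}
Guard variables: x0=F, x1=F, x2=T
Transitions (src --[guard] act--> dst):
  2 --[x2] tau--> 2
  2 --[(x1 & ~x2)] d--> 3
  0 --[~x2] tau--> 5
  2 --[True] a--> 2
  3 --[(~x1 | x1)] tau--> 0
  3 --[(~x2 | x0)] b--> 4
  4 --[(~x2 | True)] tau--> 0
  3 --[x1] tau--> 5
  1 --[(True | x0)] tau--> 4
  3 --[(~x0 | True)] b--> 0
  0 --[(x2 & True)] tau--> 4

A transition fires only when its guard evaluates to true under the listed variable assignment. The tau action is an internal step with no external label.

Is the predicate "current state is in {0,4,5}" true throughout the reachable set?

Answer: INVARIANT HOLDS

Trace:
Inv-set: {0,4,5}
Reachable = {0,4}
  0: ok
  4: ok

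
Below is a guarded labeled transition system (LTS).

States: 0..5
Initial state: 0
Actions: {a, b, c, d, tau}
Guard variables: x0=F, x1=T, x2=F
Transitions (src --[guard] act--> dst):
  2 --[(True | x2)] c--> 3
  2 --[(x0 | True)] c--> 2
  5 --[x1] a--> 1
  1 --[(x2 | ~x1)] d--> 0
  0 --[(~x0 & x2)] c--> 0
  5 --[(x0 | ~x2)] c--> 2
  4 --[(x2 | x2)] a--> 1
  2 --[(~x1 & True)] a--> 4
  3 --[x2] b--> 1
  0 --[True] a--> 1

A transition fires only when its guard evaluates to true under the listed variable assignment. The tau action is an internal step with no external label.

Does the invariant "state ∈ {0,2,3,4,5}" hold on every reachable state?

Answer: INVARIANT VIOLATED at state 1

Trace:
Allowed set {0,2,3,4,5}
Reachable = {0,1}
  0: ok
  1: ✗ unsafe
reach 1 via a — violates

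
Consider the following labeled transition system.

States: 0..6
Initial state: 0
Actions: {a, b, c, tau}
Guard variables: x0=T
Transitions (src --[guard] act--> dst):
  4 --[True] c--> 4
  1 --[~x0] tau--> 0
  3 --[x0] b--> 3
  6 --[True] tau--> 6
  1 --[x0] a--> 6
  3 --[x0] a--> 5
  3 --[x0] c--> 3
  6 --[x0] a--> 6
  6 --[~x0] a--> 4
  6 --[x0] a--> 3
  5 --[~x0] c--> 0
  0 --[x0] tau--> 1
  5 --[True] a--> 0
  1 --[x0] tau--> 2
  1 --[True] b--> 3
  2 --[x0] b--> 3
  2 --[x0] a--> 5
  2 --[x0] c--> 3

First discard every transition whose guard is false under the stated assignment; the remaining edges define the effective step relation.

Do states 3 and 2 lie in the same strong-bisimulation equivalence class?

Compute ~ classes (split until stable):
  round 0: {{0,1,2,3,4,5,6}}
  round 1: {{0},{1},{2,3},{4},{5},{6}}
Fixed point at round 2; 6 class(es).
3∈{2,3}, 2∈{2,3}

Answer: BISIMILAR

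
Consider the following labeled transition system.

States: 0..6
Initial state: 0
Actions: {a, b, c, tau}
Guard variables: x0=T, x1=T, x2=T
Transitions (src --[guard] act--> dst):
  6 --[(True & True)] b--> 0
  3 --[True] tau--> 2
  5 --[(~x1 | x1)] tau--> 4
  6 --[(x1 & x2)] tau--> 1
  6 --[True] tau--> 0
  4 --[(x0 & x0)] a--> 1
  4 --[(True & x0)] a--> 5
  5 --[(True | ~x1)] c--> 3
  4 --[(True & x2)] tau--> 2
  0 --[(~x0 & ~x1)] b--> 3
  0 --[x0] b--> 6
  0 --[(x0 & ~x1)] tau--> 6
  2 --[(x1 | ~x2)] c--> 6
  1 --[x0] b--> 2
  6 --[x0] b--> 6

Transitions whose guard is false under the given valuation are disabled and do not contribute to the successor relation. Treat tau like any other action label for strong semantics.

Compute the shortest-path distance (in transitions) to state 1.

Answer: 2

Working:
BFS to 1:
  depth 0: {0}
  depth 1: {6}
  depth 2: {1}
1 enters at depth 2; path b·tau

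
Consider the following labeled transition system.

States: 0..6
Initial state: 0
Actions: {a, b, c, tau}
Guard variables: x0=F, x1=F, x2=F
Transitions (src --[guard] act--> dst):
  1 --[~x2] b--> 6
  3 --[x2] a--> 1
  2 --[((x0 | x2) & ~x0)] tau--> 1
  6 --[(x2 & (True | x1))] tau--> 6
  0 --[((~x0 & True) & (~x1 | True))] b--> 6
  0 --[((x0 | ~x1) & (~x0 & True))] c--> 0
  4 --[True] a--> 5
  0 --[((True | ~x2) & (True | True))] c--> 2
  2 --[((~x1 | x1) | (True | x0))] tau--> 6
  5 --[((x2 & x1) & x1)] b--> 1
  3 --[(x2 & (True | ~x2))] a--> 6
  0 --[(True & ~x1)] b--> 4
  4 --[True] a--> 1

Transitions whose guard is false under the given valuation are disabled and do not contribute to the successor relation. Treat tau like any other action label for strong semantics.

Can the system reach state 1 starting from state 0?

Answer: REACHABLE

Analysis:
Guard filter leaves 8 enabled edge(s).
Layer 0: {0}
Layer 1: {2,4,6}  total {0,2,4,6}
Layer 2: {1,5}  total {0,1,2,4,5,6}
R = {0,1,2,4,5,6}
trace reaching 1: b·a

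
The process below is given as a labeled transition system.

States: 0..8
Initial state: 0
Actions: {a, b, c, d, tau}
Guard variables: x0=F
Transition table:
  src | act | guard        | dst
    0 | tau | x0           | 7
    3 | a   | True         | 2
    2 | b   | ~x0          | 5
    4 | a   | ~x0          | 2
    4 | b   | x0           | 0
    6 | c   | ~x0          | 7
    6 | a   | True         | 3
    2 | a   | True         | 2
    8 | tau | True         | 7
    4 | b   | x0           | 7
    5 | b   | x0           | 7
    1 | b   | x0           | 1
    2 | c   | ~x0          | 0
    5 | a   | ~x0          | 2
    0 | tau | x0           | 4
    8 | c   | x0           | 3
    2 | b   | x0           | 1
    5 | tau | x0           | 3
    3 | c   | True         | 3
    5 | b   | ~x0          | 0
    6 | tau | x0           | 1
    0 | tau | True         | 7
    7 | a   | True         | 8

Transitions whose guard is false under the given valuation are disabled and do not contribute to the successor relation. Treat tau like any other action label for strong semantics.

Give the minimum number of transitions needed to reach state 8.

Layered search for 8:
  depth 0: {0}
  depth 1: {7}
  depth 2: {8}
first hit 8 at d=2 via tau·a

Answer: 2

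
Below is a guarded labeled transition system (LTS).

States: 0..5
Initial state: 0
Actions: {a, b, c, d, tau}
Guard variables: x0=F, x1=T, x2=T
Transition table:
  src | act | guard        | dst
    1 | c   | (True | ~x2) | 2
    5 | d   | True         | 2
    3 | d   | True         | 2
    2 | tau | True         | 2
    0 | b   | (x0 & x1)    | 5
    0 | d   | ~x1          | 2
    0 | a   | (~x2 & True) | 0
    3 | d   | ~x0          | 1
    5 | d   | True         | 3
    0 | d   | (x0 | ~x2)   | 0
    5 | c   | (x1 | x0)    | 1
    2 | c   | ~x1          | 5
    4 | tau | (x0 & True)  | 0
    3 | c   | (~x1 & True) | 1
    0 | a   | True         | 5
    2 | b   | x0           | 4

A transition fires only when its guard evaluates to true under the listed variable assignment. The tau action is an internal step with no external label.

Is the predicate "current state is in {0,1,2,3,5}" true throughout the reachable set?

Answer: INVARIANT HOLDS

Working:
Inv-set: {0,1,2,3,5}
R = {0,1,2,3,5}
  0: safe
  1: safe
  2: safe
  3: safe
  5: safe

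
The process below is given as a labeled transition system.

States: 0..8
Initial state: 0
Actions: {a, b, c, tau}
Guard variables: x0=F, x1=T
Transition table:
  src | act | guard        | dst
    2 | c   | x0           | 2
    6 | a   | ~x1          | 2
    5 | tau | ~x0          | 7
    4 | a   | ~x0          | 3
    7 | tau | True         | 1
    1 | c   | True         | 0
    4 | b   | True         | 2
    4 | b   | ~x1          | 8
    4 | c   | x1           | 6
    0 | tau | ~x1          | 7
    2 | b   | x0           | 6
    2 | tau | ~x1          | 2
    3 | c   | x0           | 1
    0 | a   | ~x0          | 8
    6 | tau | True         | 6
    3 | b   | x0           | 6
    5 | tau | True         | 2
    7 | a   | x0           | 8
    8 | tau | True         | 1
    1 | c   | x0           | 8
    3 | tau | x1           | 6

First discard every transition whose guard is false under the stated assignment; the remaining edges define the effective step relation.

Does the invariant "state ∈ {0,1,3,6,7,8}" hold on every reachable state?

Answer: INVARIANT HOLDS

Working:
Inv-set: {0,1,3,6,7,8}
Reachable = {0,1,8}
  0: safe
  1: safe
  8: safe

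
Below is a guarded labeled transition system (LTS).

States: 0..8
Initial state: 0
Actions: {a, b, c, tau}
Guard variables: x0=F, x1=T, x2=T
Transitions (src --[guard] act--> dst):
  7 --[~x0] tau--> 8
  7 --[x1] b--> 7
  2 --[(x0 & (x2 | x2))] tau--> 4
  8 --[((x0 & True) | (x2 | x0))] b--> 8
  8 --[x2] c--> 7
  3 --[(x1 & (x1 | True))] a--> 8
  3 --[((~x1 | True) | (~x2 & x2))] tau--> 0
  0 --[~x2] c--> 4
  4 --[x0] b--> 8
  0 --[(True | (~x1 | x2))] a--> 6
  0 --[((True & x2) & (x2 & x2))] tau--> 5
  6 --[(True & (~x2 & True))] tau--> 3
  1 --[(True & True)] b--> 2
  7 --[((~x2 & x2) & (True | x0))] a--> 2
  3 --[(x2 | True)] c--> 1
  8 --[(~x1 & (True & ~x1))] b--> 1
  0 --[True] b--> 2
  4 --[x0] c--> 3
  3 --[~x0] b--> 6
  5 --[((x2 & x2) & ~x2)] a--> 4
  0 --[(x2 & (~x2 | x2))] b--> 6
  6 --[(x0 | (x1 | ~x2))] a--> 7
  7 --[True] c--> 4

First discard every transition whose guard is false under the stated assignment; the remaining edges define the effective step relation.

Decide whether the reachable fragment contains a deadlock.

Answer: DEADLOCK at state 2

Working:
Reach set: {0,2,4,5,6,7,8}
  0: a→6  b→2  b→6  tau→5  [deg 4]
  2: ∅  [no exit]
  4: ∅  [no exit]
  5: ∅  [no exit]
  6: a→7  [deg 1]
  7: b→7  c→4  tau→8  [deg 3]
  8: b→8  c→7  [deg 2]
Path to 2: b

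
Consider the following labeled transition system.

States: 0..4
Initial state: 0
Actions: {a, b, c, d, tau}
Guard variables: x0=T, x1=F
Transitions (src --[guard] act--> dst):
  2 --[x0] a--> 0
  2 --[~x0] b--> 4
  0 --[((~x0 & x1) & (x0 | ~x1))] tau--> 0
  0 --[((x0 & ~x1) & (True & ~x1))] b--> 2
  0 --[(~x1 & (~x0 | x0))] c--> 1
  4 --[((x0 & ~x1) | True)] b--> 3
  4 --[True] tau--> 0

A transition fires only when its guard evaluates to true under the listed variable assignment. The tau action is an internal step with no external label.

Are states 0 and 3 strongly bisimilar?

Answer: NOT BISIMILAR

Trace:
Bisimulation quotient by refinement:
  P[0] = {{0,1,2,3,4}}
  P[1] = {{0},{1,3},{2},{4}}
4 equivalence class(es) (converged in 2)
0∈{0}, 3∈{1,3}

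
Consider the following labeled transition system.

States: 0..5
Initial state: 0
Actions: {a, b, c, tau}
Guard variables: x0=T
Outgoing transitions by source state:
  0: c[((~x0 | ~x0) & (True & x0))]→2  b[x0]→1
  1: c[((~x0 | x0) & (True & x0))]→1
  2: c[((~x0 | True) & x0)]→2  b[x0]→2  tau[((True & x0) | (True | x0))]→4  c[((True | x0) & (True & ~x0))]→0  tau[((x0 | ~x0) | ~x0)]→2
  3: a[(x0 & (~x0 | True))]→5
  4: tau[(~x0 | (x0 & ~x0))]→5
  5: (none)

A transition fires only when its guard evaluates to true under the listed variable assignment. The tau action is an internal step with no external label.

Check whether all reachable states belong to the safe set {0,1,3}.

Answer: INVARIANT HOLDS

Working:
Safe = {0,1,3}
R = {0,1}
  0: safe
  1: safe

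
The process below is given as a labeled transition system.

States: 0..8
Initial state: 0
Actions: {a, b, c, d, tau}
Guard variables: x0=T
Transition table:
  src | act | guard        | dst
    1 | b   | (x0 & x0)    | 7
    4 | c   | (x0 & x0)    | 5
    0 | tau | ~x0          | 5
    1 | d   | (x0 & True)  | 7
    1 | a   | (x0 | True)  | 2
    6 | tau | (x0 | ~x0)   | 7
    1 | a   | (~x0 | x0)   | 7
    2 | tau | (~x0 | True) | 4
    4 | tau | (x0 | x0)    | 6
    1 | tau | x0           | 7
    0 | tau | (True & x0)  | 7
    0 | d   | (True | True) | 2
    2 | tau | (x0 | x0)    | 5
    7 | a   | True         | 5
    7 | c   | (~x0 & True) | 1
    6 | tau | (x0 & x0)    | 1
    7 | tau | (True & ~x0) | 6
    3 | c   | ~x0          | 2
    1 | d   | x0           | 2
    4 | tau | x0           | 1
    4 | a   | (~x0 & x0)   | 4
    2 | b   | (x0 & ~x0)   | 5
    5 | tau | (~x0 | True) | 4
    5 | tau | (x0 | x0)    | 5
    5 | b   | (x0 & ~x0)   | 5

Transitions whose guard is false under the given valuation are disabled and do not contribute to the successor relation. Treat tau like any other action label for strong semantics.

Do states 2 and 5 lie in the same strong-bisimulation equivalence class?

Bisimulation quotient by refinement:
  P[0] = {{0,1,2,3,4,5,6,7,8}}
  P[1] = {{0},{1},{2,5,6},{3,8},{4},{7}}
  P[2] = {{0},{1},{2,5},{3,8},{4},{6},{7}}
Fixed point at round 3; 7 class(es).
class of 2: {2,5}; class of 5: {2,5}

Answer: BISIMILAR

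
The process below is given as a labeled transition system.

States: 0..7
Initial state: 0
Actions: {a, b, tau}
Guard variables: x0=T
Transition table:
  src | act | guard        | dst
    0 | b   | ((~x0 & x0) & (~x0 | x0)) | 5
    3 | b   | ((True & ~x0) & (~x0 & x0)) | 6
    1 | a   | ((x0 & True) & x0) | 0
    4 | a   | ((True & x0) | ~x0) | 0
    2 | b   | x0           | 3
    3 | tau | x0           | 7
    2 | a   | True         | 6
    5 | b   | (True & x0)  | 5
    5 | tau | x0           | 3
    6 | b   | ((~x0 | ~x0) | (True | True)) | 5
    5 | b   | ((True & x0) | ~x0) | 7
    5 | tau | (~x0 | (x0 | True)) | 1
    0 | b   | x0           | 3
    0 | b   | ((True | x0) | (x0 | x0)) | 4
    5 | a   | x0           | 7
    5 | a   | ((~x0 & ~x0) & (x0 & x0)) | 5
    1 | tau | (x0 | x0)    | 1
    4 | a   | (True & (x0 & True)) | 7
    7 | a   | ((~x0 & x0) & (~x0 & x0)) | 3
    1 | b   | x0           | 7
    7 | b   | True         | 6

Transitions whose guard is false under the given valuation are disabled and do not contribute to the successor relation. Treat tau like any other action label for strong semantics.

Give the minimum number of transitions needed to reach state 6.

BFS to 6:
  L0 = {0}
  L1 = {3,4}
  L2 = {7}
  L3 = {6}
first hit 6 at d=3 via b·tau·b

Answer: 3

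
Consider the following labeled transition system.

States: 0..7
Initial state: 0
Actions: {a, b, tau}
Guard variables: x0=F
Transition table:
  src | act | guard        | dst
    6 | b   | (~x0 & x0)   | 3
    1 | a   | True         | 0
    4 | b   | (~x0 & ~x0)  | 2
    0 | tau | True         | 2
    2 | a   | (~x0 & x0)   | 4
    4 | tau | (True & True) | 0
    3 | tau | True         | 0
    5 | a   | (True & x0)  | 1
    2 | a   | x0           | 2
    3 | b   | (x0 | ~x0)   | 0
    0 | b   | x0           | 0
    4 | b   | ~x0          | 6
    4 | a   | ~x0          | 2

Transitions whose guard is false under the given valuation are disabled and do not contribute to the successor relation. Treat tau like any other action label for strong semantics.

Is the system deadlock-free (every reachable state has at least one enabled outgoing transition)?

R = {0,2}
  0: tau→2  [deg 1]
  2: ∅  [no exit]
trace reaching 2: tau

Answer: DEADLOCK at state 2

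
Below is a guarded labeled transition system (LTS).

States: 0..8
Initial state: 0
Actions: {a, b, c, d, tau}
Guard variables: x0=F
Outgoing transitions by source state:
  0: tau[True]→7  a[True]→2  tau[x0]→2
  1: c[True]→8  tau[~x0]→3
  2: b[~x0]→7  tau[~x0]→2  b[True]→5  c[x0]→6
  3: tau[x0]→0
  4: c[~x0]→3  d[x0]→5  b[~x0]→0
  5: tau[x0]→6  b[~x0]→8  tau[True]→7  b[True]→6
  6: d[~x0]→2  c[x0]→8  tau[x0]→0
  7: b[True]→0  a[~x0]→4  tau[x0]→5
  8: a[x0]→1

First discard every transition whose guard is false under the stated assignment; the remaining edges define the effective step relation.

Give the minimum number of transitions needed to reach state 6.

Breadth-first toward 6:
  depth 0: {0}
  depth 1: {2,7}
  depth 2: {4,5}
  depth 3: {3,6,8}
first hit 6 at d=3 via a·b·b

Answer: 3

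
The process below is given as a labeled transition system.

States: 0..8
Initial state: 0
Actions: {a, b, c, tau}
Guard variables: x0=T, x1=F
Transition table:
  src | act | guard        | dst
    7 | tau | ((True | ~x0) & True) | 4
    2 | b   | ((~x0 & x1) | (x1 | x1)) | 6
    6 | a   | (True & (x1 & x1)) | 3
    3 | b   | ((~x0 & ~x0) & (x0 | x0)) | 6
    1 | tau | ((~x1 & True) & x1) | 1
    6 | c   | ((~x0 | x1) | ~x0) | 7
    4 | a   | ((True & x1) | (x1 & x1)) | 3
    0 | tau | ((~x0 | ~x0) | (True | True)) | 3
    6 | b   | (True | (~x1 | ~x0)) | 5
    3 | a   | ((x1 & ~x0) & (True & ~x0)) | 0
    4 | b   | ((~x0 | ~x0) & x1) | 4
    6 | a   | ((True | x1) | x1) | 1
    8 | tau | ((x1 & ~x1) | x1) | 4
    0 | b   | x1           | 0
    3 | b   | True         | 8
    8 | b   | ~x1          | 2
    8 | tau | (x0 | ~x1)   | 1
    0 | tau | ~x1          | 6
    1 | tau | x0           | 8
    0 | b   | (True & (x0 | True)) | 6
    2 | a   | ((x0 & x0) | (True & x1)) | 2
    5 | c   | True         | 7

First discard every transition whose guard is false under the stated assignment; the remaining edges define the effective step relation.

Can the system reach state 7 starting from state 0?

12 transition(s) survive guard evaluation.
Layer 0: {0}
Layer 1: {3,6}  total {0,3,6}
Layer 2: {1,5,8}  total {0,1,3,5,6,8}
Layer 3: {2,7}  total {0,1,2,3,5,6,7,8}
Layer 4: {4}  total {0,1,2,3,4,5,6,7,8}
Reachable = {0,1,2,3,4,5,6,7,8}
witness 7: tau·b·c

Answer: REACHABLE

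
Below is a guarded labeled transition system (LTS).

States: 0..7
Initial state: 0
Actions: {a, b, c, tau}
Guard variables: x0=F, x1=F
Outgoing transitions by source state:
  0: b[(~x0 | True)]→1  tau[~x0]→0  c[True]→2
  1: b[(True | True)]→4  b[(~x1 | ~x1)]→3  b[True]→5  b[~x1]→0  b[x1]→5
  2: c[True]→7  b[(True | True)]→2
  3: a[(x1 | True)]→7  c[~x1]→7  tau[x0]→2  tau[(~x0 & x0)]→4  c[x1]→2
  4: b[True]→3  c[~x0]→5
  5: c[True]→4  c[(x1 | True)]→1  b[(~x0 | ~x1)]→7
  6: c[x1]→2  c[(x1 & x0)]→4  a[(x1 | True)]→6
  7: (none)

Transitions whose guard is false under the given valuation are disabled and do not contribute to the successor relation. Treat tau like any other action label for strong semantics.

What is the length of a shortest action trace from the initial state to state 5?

Answer: 2

Working:
Layered search for 5:
  depth 0: {0}
  depth 1: {1,2}
  depth 2: {3,4,5,7}
first hit 5 at d=2 via b·b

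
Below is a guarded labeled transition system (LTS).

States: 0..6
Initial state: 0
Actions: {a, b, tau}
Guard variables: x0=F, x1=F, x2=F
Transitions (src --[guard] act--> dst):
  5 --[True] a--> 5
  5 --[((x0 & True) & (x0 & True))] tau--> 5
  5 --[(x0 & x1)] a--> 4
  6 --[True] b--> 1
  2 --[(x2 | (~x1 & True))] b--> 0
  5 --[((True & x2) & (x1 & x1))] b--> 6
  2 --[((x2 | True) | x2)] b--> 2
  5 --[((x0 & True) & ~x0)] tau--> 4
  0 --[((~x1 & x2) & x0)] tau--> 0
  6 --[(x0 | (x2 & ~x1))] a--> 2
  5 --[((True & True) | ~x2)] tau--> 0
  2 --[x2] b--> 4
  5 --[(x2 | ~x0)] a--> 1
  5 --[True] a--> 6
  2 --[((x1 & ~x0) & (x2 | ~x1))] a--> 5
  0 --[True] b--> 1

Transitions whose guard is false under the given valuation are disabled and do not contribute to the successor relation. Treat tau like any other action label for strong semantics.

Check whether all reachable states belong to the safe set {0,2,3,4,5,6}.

Safe = {0,2,3,4,5,6}
Reach set: {0,1}
  0: ✓
  1: ✗ unsafe
witness against invariant: b → 1

Answer: INVARIANT VIOLATED at state 1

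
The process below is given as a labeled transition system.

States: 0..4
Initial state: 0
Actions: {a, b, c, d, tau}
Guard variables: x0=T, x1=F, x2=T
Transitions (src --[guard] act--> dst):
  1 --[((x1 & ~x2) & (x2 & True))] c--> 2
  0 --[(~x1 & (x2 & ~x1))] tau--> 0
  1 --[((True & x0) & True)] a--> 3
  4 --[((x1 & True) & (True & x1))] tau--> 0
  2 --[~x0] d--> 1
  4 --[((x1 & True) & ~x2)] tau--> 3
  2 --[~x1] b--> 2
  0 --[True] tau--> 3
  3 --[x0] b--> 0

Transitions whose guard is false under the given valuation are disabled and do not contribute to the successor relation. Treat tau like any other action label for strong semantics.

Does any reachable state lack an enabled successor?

Answer: DEADLOCK-FREE

Working:
Reachable = {0,3}
  0: tau→0  tau→3  [2 out]
  3: b→0  [1 out]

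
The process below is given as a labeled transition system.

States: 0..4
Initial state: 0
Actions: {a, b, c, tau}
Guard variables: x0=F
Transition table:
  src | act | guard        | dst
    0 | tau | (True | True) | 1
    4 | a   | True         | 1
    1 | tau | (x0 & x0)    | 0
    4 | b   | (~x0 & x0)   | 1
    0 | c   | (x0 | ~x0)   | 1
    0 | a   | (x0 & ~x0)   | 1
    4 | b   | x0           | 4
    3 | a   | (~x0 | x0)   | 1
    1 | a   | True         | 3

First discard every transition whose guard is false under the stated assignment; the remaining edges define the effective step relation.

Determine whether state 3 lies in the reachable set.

5 transition(s) survive guard evaluation.
L0 = {0}
L1 = {1}  cumulative {0,1}
L2 = {3}  cumulative {0,1,3}
Reach set: {0,1,3}
witness 3: tau·a

Answer: REACHABLE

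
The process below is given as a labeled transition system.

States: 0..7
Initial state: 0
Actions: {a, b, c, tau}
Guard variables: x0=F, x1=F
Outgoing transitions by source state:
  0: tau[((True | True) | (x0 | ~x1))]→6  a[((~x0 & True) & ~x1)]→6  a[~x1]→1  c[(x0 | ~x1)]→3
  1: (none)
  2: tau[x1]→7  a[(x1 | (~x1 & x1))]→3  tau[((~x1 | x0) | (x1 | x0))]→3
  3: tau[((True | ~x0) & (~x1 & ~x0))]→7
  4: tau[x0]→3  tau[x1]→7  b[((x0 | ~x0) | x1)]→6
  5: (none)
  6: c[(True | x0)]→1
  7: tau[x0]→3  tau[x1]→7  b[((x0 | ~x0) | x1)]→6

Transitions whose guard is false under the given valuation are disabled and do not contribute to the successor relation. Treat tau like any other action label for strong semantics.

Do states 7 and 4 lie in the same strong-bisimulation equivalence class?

Answer: BISIMILAR

Working:
Compute ~ classes (split until stable):
  P[0] = {{0,1,2,3,4,5,6,7}}
  P[1] = {{0},{1,5},{2,3},{4,7},{6}}
  P[2] = {{0},{1,5},{2},{3},{4,7},{6}}
stable after 3 split(s): 6 block(s)
7∈{4,7}, 4∈{4,7}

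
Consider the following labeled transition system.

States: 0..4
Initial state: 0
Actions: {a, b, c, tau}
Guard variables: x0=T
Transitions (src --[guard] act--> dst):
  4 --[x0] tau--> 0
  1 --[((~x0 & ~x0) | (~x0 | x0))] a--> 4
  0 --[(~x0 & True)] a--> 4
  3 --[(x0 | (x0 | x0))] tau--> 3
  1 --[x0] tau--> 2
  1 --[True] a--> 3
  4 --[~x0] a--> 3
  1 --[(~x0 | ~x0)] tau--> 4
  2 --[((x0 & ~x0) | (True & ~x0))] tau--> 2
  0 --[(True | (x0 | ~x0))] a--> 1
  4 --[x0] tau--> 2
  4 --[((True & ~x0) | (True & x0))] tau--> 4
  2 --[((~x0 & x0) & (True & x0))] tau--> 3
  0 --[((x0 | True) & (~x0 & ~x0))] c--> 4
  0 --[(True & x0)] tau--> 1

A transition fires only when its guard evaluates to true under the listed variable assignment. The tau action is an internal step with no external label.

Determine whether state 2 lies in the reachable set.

Answer: REACHABLE

Trace:
After dropping false guards: 9 live edges.
depth 0: {0}
depth 1: {1}  total {0,1}
depth 2: {2,3,4}  total {0,1,2,3,4}
R = {0,1,2,3,4}
Path to 2: a·tau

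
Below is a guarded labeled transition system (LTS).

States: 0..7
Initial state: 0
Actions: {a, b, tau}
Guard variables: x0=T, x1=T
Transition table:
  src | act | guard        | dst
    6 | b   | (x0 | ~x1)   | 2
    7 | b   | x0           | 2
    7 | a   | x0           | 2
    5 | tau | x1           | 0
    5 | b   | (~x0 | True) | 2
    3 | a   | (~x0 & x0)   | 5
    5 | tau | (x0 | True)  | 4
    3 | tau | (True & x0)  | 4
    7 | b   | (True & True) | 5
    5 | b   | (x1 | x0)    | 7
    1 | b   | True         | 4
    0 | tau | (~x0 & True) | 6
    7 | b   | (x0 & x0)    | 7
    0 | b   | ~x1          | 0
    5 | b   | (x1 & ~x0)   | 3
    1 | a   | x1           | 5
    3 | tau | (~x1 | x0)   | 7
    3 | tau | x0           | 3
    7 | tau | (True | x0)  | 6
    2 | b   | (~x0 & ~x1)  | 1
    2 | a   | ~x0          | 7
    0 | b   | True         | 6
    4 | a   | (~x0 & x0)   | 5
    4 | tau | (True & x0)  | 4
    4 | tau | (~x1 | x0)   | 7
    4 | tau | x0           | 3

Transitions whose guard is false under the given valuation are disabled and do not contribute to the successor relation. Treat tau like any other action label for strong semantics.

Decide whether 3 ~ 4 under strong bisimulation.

Refine partition for ~:
  π0 = {{0,1,2,3,4,5,6,7}}
  π1 = {{0,6},{1},{2},{3,4},{5},{7}}
  π2 = {{0},{1},{2},{3,4},{5},{6},{7}}
stable after 3 split(s): 7 block(s)
[3]={3,4}  [4]={3,4}

Answer: BISIMILAR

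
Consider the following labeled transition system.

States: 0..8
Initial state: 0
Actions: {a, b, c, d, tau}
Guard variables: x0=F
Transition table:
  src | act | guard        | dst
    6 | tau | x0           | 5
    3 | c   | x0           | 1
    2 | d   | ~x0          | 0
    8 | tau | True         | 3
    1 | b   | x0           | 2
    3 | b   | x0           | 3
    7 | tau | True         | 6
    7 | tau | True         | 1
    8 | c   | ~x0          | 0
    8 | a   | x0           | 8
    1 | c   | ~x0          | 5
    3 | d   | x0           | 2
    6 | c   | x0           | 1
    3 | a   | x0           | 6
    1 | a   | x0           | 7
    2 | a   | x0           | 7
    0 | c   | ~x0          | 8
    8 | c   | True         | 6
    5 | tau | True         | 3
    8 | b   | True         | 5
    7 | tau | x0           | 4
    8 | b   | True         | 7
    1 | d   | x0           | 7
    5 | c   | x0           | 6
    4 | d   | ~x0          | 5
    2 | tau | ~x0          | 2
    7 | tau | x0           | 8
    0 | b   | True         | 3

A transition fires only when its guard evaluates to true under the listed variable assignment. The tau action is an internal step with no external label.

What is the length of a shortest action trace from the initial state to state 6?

Answer: 2

Analysis:
Layered search for 6:
  Layer 0: {0}
  Layer 1: {3,8}
  Layer 2: {5,6,7}
first hit 6 at d=2 via c·c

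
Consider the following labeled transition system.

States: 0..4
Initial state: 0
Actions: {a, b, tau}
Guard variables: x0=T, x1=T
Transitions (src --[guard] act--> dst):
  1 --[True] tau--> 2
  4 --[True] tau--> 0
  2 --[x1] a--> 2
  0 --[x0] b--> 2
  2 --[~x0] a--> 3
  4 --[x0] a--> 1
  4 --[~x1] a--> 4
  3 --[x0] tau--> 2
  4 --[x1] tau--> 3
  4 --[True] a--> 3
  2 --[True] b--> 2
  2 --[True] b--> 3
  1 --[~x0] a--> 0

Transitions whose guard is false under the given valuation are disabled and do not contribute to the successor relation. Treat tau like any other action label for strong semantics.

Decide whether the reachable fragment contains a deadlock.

Reachable = {0,2,3}
  0: b→2  [1 out]
  2: a→2  b→2  b→3  [3 out]
  3: tau→2  [1 out]

Answer: DEADLOCK-FREE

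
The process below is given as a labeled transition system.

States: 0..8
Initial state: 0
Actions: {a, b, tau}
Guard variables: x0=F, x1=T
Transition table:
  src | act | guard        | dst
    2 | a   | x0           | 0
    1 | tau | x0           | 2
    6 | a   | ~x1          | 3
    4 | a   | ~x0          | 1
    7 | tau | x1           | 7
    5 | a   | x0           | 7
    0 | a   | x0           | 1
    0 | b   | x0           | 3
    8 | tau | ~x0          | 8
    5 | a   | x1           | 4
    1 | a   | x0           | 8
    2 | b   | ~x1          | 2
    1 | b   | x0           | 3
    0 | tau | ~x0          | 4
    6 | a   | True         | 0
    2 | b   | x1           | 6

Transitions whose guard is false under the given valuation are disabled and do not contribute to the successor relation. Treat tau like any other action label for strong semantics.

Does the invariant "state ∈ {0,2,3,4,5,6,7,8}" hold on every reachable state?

Answer: INVARIANT VIOLATED at state 1

Analysis:
Allowed set {0,2,3,4,5,6,7,8}
R = {0,1,4}
  0: safe
  1: ✗ unsafe
  4: safe
counterexample path to 1: tau·a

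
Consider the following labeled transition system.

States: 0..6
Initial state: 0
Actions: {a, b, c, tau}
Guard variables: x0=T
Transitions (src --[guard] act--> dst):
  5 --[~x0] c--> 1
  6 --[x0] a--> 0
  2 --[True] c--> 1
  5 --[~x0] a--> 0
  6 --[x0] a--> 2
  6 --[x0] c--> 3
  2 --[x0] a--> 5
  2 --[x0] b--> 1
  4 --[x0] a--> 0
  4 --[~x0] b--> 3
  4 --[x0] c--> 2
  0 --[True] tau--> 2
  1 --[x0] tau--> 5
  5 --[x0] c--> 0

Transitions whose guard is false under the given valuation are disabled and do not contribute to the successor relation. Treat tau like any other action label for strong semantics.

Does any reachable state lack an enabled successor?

R = {0,1,2,5}
  0: tau→2  [deg 1]
  1: tau→5  [deg 1]
  2: a→5  b→1  c→1  [deg 3]
  5: c→0  [deg 1]

Answer: DEADLOCK-FREE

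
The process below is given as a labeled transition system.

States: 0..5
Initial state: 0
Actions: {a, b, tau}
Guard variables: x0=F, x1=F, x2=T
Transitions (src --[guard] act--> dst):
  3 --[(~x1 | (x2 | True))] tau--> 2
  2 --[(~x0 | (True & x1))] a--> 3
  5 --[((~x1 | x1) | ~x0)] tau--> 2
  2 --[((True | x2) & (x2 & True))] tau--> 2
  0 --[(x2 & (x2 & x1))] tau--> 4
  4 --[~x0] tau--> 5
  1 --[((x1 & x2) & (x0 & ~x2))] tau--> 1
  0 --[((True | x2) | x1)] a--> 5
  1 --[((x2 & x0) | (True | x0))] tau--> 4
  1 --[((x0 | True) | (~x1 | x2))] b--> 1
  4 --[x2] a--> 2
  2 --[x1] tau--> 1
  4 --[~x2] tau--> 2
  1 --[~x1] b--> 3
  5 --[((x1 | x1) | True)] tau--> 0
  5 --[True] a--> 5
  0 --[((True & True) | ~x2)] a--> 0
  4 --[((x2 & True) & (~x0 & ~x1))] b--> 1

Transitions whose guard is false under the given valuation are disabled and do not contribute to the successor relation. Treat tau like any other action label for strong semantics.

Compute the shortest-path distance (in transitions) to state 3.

Answer: 3

Analysis:
Layered search for 3:
  Layer 0: {0}
  Layer 1: {5}
  Layer 2: {2}
  Layer 3: {3}
depth(3)=3, e.g. a·tau·a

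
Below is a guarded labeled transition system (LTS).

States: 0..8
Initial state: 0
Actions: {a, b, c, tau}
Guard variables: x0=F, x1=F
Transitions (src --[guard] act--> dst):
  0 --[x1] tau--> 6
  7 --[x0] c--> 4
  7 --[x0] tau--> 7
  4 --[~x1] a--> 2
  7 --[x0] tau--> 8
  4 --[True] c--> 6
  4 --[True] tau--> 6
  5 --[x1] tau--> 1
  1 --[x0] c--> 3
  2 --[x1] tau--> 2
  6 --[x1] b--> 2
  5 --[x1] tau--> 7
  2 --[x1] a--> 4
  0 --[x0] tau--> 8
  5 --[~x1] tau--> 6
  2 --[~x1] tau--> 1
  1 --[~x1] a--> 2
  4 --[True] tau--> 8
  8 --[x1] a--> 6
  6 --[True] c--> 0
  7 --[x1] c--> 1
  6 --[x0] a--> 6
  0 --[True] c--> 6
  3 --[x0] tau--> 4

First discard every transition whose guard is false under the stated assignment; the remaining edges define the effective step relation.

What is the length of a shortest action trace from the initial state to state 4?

BFS to 4:
  Layer 0: {0}
  Layer 1: {6}
4 never appears.

Answer: UNREACHABLE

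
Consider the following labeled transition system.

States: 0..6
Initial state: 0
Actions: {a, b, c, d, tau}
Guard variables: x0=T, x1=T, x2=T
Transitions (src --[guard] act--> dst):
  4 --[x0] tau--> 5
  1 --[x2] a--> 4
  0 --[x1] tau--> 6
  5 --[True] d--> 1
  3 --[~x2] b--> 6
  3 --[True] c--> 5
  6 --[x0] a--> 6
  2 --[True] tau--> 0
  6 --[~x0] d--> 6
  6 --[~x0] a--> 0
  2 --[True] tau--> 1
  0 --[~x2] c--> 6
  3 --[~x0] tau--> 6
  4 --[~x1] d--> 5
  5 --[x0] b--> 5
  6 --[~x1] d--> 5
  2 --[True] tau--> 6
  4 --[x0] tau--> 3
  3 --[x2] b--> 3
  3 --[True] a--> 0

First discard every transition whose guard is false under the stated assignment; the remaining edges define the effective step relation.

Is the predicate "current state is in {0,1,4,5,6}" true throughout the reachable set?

Inv-set: {0,1,4,5,6}
Reachable = {0,6}
  0: ✓
  6: ✓

Answer: INVARIANT HOLDS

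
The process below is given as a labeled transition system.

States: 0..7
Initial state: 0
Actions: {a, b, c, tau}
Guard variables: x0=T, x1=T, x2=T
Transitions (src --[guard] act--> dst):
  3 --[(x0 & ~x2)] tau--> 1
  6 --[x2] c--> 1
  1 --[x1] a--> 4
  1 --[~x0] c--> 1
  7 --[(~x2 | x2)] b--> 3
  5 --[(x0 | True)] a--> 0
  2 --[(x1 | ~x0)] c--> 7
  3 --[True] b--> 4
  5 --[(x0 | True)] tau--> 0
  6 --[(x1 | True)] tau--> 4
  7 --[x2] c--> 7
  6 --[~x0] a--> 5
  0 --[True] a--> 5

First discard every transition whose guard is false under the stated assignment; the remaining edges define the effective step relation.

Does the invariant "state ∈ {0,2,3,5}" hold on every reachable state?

Allowed set {0,2,3,5}
Reach set: {0,5}
  0: safe
  5: safe

Answer: INVARIANT HOLDS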